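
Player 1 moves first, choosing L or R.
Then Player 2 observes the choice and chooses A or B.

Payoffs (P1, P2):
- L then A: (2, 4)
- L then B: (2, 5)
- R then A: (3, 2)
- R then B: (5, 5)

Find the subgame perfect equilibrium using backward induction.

P1 plays R, P2 plays B after L and B after R; Payoff (5, 5)

Work:
Backward induction:
After L: P2 chooses B → P1 gets 2
After R: P2 chooses B → P1 gets 5
P1 chooses R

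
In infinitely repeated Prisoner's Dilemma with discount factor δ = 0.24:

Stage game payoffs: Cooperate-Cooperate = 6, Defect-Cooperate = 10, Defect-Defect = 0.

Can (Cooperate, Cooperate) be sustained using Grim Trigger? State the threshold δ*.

δ* = 0.4; since δ = 0.24 < 0.4, cooperation cannot be sustained

Work:
For Grim Trigger:
Cooperate forever: 6/(1-δ)
Defect then punished: 10 + 0·δ/(1-δ)
Need: 6/(1-δ) ≥ 10 + 0·δ/(1-δ)
Solving: δ ≥ (T-R)/(T-P) = (10-6)/(10-0) = 0.4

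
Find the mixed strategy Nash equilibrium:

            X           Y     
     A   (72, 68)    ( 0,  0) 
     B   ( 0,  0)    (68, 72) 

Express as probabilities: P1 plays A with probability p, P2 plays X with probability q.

p = 0.5143, q = 0.4857

Work:
Find probabilities that make opponent indifferent:
P2 chooses q to make P1 indifferent between A and B
P1 chooses p to make P2 indifferent between X and Y
Mixed NE: P1 plays (A: 0.5143, B: 0.4857), P2 plays (X: 0.4857, Y: 0.5143)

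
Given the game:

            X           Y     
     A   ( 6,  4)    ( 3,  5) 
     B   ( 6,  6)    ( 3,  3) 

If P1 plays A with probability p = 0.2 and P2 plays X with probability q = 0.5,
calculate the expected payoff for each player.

E[P1] = 4.5, E[P2] = 4.5

Work:
E[P1] = p·q·π₁(A,X) + p·(1-q)·π₁(A,Y) + (1-p)·q·π₁(B,X) + (1-p)·(1-q)·π₁(B,Y)
= 0.2·0.5·6 + 0.2·0.5·3 + 0.8·0.5·6 + 0.8·0.5·3
= 4.5

E[P2] = 4.5 (similar calculation)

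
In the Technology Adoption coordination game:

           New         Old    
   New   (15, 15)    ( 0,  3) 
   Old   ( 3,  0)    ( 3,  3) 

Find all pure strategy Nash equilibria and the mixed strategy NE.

Pure NE: (New, New) and (Old, Old); Mixed NE: p = 0.2, q = 0.2

Work:
Check pure NE:
(New, New): (15, 15) - no unilateral deviation beneficial
(Old, Old): (3, 3) - no unilateral deviation beneficial
Mixed NE: P1 plays New with p = 0.2, P2 plays New with q = 0.2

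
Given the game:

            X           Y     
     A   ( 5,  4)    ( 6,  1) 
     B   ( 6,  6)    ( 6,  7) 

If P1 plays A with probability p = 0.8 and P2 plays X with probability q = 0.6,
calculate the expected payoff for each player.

E[P1] = 5.52, E[P2] = 3.52

Work:
E[P1] = p·q·π₁(A,X) + p·(1-q)·π₁(A,Y) + (1-p)·q·π₁(B,X) + (1-p)·(1-q)·π₁(B,Y)
= 0.8·0.6·5 + 0.8·0.4·6 + 0.2·0.6·6 + 0.2·0.4·6
= 5.52

E[P2] = 3.52 (similar calculation)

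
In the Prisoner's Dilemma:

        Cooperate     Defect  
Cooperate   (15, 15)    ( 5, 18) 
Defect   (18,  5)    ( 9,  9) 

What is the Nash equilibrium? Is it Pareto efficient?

(Defect, Defect) is NE; not Pareto efficient

Work:
Defect dominates Cooperate for both players:
If P2 cooperates: Defect (18) > Cooperate (15)
If P2 defects: Defect (9) > Cooperate (5)
NE: (Defect, Defect) with payoff (9, 9)
But (Cooperate, Cooperate) = (15, 15) Pareto dominates (9, 9)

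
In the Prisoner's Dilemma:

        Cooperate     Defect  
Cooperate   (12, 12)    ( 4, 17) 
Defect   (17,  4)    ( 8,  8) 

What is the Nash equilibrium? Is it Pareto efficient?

(Defect, Defect) is NE; not Pareto efficient

Work:
Defect dominates Cooperate for both players:
If P2 cooperates: Defect (17) > Cooperate (12)
If P2 defects: Defect (8) > Cooperate (4)
NE: (Defect, Defect) with payoff (8, 8)
But (Cooperate, Cooperate) = (12, 12) Pareto dominates (8, 8)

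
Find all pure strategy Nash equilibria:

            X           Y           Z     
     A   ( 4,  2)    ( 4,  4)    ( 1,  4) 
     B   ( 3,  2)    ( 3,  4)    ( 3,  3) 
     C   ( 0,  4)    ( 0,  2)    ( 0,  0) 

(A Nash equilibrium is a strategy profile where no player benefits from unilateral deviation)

Nash equilibrium: (A, Y)

Work:
Best responses:
  P1 vs X: payoffs [4, 3, 0] → best response A (payoff 4)
  P1 vs Y: payoffs [4, 3, 0] → best response A (payoff 4)
  P1 vs Z: payoffs [1, 3, 0] → best response B (payoff 3)
  P2 vs A: payoffs [2, 4, 4] → best response Y/Z (payoff 4)
  P2 vs B: payoffs [2, 4, 3] → best response Y (payoff 4)
  P2 vs C: payoffs [4, 2, 0] → best response X (payoff 4)
Mutual best responses: (A,Y) → Nash equilibria.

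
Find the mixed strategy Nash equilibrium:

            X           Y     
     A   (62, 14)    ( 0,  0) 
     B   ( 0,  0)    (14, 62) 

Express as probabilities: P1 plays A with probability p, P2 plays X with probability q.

p = 0.8158, q = 0.1842

Work:
Find probabilities that make opponent indifferent:
P2 chooses q to make P1 indifferent between A and B
P1 chooses p to make P2 indifferent between X and Y
Mixed NE: P1 plays (A: 0.8158, B: 0.1842), P2 plays (X: 0.1842, Y: 0.8158)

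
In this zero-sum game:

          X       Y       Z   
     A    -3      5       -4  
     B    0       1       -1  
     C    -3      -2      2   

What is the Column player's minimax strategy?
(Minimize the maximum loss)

Column should play X, value = 0

Work:
Column player minimizes Row's maximum payoff:
Column X: max payoff to Row = 0
Column Y: max payoff to Row = 5
Column Z: max payoff to Row = 2
Minimum is 0, achieved by column X.
Minimax strategy: X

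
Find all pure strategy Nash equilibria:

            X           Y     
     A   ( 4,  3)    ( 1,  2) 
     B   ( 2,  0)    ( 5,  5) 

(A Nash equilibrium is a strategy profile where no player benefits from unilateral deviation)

Nash equilibrium: (A, X), (B, Y)

Work:
Best responses:
  P1 vs X: payoffs [4, 2] → best response A (payoff 4)
  P1 vs Y: payoffs [1, 5] → best response B (payoff 5)
  P2 vs A: payoffs [3, 2] → best response X (payoff 3)
  P2 vs B: payoffs [0, 5] → best response Y (payoff 5)
Mutual best responses: (A,X), (B,Y) → Nash equilibria.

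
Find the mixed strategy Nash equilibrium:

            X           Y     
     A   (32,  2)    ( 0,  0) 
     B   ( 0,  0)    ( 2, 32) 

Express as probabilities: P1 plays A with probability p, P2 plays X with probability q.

p = 0.9412, q = 0.0588

Work:
Find probabilities that make opponent indifferent:
P2 chooses q to make P1 indifferent between A and B
P1 chooses p to make P2 indifferent between X and Y
Mixed NE: P1 plays (A: 0.9412, B: 0.0588), P2 plays (X: 0.0588, Y: 0.9412)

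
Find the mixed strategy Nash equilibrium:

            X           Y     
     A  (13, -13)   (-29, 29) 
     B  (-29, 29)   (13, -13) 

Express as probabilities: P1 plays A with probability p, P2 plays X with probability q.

p = 0.5, q = 0.5

Work:
Find probabilities that make opponent indifferent:
P2 chooses q to make P1 indifferent between A and B
P1 chooses p to make P2 indifferent between X and Y
Mixed NE: P1 plays (A: 0.5, B: 0.5), P2 plays (X: 0.5, Y: 0.5)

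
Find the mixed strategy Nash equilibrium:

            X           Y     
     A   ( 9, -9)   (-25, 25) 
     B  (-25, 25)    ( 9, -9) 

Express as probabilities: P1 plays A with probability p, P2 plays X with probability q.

p = 0.5, q = 0.5

Work:
Find probabilities that make opponent indifferent:
P2 chooses q to make P1 indifferent between A and B
P1 chooses p to make P2 indifferent between X and Y
Mixed NE: P1 plays (A: 0.5, B: 0.5), P2 plays (X: 0.5, Y: 0.5)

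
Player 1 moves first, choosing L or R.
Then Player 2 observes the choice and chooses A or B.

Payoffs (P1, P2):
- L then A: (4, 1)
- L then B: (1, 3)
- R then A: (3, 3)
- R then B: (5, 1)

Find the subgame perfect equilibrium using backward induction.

P1 plays R, P2 plays B after L and A after R; Payoff (3, 3)

Work:
Backward induction:
After L: P2 chooses B → P1 gets 1
After R: P2 chooses A → P1 gets 3
P1 chooses R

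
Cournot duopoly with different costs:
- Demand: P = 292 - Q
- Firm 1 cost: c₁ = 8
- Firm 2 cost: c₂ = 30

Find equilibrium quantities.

q₁* = 102.0, q₂* = 80.0

Work:
Reaction: q₁ = (292 - 8 - q₂)/2
Reaction: q₂ = (292 - 30 - q₁)/2
Solve simultaneously:
q₁* = (292 - 2×8 + 30)/3 = 102.0
q₂* = (292 - 2×30 + 8)/3 = 80.0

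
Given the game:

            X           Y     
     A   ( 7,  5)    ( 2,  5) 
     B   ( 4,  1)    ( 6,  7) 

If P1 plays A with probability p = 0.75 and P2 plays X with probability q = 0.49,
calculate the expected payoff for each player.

E[P1] = 4.5925, E[P2] = 4.765

Work:
E[P1] = p·q·π₁(A,X) + p·(1-q)·π₁(A,Y) + (1-p)·q·π₁(B,X) + (1-p)·(1-q)·π₁(B,Y)
= 0.75·0.49·7 + 0.75·0.51·2 + 0.25·0.49·4 + 0.25·0.51·6
= 4.5925

E[P2] = 4.765 (similar calculation)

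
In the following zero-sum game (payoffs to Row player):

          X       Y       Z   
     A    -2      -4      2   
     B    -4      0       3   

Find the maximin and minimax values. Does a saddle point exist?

Maximin = -4, Minimax = -2, Saddle: False

Work:
Row minimums: [-4, -4] → maximin = -4
Column maximums: [-2, 0, 3] → minimax = -2
No saddle point (maximin ≠ minimax). Mixed strategy needed.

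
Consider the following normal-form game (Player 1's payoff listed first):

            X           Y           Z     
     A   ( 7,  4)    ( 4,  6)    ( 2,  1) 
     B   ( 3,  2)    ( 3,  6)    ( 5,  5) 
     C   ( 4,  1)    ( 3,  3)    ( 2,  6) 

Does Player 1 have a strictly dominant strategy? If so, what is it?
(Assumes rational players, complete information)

No strictly dominant strategy exists for Player 1

Work:
A strategy strictly dominates another if it gives a strictly higher payoff against every opponent action. Compare each pair of P1's strategies column-by-column:
  A vs B: [7 vs 3, 4 vs 3, 2 vs 5] → A does not strictly dominate B (column Z: 2 ≤ 5)
  A vs C: [7 vs 4, 4 vs 3, 2 vs 2] → A does not strictly dominate C (column Z: 2 ≤ 2)
  B vs A: [3 vs 7, 3 vs 4, 5 vs 2] → B does not strictly dominate A (column X: 3 ≤ 7)
  B vs C: [3 vs 4, 3 vs 3, 5 vs 2] → B does not strictly dominate C (column X: 3 ≤ 4)
  C vs A: [4 vs 7, 3 vs 4, 2 vs 2] → C does not strictly dominate A (column X: 4 ≤ 7)
  C vs B: [4 vs 3, 3 vs 3, 2 vs 5] → C does not strictly dominate B (column Y: 3 ≤ 3)
No single strategy strictly dominates all others → no strictly dominant strategy.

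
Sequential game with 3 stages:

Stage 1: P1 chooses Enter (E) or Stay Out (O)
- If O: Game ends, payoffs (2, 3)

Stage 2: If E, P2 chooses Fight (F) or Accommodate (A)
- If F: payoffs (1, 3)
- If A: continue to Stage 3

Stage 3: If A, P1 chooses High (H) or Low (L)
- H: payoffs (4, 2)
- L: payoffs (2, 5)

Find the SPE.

SPE: (O, F, H); Outcome (2, 3)

Work:
Stage 3: P1 chooses H (4 vs 2)
Stage 2: P2: F->3, A->2 (anticipating H). Choose F
Stage 1: P1: O->2, E->1 (anticipating F, H). Choose O
SPE path: O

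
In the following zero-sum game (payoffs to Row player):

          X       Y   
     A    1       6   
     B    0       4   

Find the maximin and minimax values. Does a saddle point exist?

Maximin = 1, Minimax = 1, Saddle: True

Work:
Row minimums: [1, 0] → maximin = 1
Column maximums: [1, 6] → minimax = 1
Saddle point exists! Game value = 1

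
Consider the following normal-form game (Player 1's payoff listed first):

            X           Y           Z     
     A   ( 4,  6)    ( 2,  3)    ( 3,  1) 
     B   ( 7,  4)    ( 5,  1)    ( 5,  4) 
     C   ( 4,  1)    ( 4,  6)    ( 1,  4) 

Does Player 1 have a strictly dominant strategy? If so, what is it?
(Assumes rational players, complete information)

Yes, Player 1's strictly dominant strategy is B

Work:
A strategy strictly dominates another if it gives a strictly higher payoff against every opponent action. Compare each pair of P1's strategies column-by-column:
  A vs B: [4 vs 7, 2 vs 5, 3 vs 5] → A does not strictly dominate B (column X: 4 ≤ 7)
  A vs C: [4 vs 4, 2 vs 4, 3 vs 1] → A does not strictly dominate C (column X: 4 ≤ 4)
  B vs A: [7 vs 4, 5 vs 2, 5 vs 3] → B strictly dominates A
  B vs C: [7 vs 4, 5 vs 4, 5 vs 1] → B strictly dominates C
  C vs A: [4 vs 4, 4 vs 2, 1 vs 3] → C does not strictly dominate A (column X: 4 ≤ 4)
  C vs B: [4 vs 7, 4 vs 5, 1 vs 5] → C does not strictly dominate B (column X: 4 ≤ 7)
B strictly dominates every other strategy → strictly dominant.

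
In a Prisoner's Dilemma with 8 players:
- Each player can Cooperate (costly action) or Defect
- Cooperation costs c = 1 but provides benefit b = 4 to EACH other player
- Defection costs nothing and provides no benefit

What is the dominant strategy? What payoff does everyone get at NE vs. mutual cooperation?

Dominant: Defect; NE payoff = 0; Coop payoff = 27

Work:
Defect dominates (saves cost c = 1, benefit to others is external)
NE: All defect → everyone gets 0
If all cooperate: each receives (7)×4 - 1 = 27
Social dilemma: 27 > 0 but NE gives 0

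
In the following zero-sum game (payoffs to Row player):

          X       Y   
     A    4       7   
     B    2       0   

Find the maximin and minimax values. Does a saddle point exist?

Maximin = 4, Minimax = 4, Saddle: True

Work:
Row minimums: [4, 0] → maximin = 4
Column maximums: [4, 7] → minimax = 4
Saddle point exists! Game value = 4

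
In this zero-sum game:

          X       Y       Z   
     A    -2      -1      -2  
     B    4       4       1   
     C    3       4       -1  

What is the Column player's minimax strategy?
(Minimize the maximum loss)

Column should play Z, value = 1

Work:
Column player minimizes Row's maximum payoff:
Column X: max payoff to Row = 4
Column Y: max payoff to Row = 4
Column Z: max payoff to Row = 1
Minimum is 1, achieved by column Z.
Minimax strategy: Z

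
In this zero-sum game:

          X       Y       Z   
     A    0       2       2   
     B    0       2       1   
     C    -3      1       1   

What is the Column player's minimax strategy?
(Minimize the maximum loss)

Column should play X, value = 0

Work:
Column player minimizes Row's maximum payoff:
Column X: max payoff to Row = 0
Column Y: max payoff to Row = 2
Column Z: max payoff to Row = 2
Minimum is 0, achieved by column X.
Minimax strategy: X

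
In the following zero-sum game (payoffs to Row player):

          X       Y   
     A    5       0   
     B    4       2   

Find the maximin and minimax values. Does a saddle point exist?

Maximin = 2, Minimax = 2, Saddle: True

Work:
Row minimums: [0, 2] → maximin = 2
Column maximums: [5, 2] → minimax = 2
Saddle point exists! Game value = 2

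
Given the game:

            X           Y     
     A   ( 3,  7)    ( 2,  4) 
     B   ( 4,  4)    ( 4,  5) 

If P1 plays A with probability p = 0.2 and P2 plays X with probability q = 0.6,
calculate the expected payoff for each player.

E[P1] = 3.72, E[P2] = 4.68

Work:
E[P1] = p·q·π₁(A,X) + p·(1-q)·π₁(A,Y) + (1-p)·q·π₁(B,X) + (1-p)·(1-q)·π₁(B,Y)
= 0.2·0.6·3 + 0.2·0.4·2 + 0.8·0.6·4 + 0.8·0.4·4
= 3.72

E[P2] = 4.68 (similar calculation)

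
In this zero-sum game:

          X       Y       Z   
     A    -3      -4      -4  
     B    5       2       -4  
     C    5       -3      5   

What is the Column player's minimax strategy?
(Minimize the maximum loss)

Column should play Y, value = 2

Work:
Column player minimizes Row's maximum payoff:
Column X: max payoff to Row = 5
Column Y: max payoff to Row = 2
Column Z: max payoff to Row = 5
Minimum is 2, achieved by column Y.
Minimax strategy: Y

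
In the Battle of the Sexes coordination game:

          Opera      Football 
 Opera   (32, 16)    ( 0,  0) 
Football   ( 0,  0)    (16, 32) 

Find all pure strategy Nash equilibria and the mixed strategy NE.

Pure NE: (Opera, Opera) and (Football, Football); Mixed NE: p = 0.6667, q = 0.3333

Work:
Check pure NE:
(Opera, Opera): (32, 16) - no unilateral deviation beneficial
(Football, Football): (16, 32) - no unilateral deviation beneficial
Mixed NE: P1 plays Opera with p = 0.6667, P2 plays Opera with q = 0.3333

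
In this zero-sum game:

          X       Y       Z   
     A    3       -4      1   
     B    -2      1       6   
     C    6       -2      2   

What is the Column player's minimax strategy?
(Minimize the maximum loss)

Column should play Y, value = 1

Work:
Column player minimizes Row's maximum payoff:
Column X: max payoff to Row = 6
Column Y: max payoff to Row = 1
Column Z: max payoff to Row = 6
Minimum is 1, achieved by column Y.
Minimax strategy: Y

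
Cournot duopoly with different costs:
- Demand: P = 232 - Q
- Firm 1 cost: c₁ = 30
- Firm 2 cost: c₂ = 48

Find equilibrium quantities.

q₁* = 73.33, q₂* = 55.33

Work:
Reaction: q₁ = (232 - 30 - q₂)/2
Reaction: q₂ = (232 - 48 - q₁)/2
Solve simultaneously:
q₁* = (232 - 2×30 + 48)/3 = 73.33
q₂* = (232 - 2×48 + 30)/3 = 55.33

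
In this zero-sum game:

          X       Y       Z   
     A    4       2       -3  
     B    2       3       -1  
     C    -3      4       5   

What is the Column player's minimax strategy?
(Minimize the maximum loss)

Column should play X or Y (all achieve the minimum), value = 4

Work:
Column player minimizes Row's maximum payoff:
Column X: max payoff to Row = 4
Column Y: max payoff to Row = 4
Column Z: max payoff to Row = 5
Minimum is 4, achieved by columns X, Y (tied).
Each of X or Y is a minimax strategy.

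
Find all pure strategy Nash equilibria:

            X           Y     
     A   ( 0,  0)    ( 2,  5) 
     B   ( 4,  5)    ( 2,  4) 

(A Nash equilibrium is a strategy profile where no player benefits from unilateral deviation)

Nash equilibrium: (A, Y), (B, X)

Work:
Best responses:
  P1 vs X: payoffs [0, 4] → best response B (payoff 4)
  P1 vs Y: payoffs [2, 2] → best response A/B (payoff 2)
  P2 vs A: payoffs [0, 5] → best response Y (payoff 5)
  P2 vs B: payoffs [5, 4] → best response X (payoff 5)
Mutual best responses: (A,Y), (B,X) → Nash equilibria.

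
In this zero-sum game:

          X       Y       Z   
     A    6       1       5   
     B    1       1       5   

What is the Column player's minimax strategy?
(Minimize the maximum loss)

Column should play Y, value = 1

Work:
Column player minimizes Row's maximum payoff:
Column X: max payoff to Row = 6
Column Y: max payoff to Row = 1
Column Z: max payoff to Row = 5
Minimum is 1, achieved by column Y.
Minimax strategy: Y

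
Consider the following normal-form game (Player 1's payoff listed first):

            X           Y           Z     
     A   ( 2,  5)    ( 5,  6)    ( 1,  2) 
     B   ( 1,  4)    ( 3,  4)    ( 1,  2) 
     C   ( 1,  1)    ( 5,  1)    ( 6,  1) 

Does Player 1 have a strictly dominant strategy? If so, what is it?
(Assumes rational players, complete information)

No strictly dominant strategy exists for Player 1

Work:
A strategy strictly dominates another if it gives a strictly higher payoff against every opponent action. Compare each pair of P1's strategies column-by-column:
  A vs B: [2 vs 1, 5 vs 3, 1 vs 1] → A does not strictly dominate B (column Z: 1 ≤ 1)
  A vs C: [2 vs 1, 5 vs 5, 1 vs 6] → A does not strictly dominate C (column Y: 5 ≤ 5)
  B vs A: [1 vs 2, 3 vs 5, 1 vs 1] → B does not strictly dominate A (column X: 1 ≤ 2)
  B vs C: [1 vs 1, 3 vs 5, 1 vs 6] → B does not strictly dominate C (column X: 1 ≤ 1)
  C vs A: [1 vs 2, 5 vs 5, 6 vs 1] → C does not strictly dominate A (column X: 1 ≤ 2)
  C vs B: [1 vs 1, 5 vs 3, 6 vs 1] → C does not strictly dominate B (column X: 1 ≤ 1)
No single strategy strictly dominates all others → no strictly dominant strategy.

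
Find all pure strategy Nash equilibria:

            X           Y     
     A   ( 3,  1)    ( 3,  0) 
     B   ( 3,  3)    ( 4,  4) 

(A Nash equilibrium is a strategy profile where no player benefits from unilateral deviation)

Nash equilibrium: (A, X), (B, Y)

Work:
Best responses:
  P1 vs X: payoffs [3, 3] → best response A/B (payoff 3)
  P1 vs Y: payoffs [3, 4] → best response B (payoff 4)
  P2 vs A: payoffs [1, 0] → best response X (payoff 1)
  P2 vs B: payoffs [3, 4] → best response Y (payoff 4)
Mutual best responses: (A,X), (B,Y) → Nash equilibria.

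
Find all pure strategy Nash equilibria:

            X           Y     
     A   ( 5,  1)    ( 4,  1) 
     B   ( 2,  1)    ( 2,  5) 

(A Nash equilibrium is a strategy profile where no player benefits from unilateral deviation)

Nash equilibrium: (A, X), (A, Y)

Work:
Best responses:
  P1 vs X: payoffs [5, 2] → best response A (payoff 5)
  P1 vs Y: payoffs [4, 2] → best response A (payoff 4)
  P2 vs A: payoffs [1, 1] → best response X/Y (payoff 1)
  P2 vs B: payoffs [1, 5] → best response Y (payoff 5)
Mutual best responses: (A,X), (A,Y) → Nash equilibria.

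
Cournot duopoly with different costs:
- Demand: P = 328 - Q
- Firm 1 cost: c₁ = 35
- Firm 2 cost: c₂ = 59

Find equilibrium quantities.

q₁* = 105.67, q₂* = 81.67

Work:
Reaction: q₁ = (328 - 35 - q₂)/2
Reaction: q₂ = (328 - 59 - q₁)/2
Solve simultaneously:
q₁* = (328 - 2×35 + 59)/3 = 105.67
q₂* = (328 - 2×59 + 35)/3 = 81.67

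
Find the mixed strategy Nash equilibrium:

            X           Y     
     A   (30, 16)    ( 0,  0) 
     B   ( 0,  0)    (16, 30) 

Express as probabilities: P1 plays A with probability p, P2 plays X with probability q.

p = 0.6522, q = 0.3478

Work:
Find probabilities that make opponent indifferent:
P2 chooses q to make P1 indifferent between A and B
P1 chooses p to make P2 indifferent between X and Y
Mixed NE: P1 plays (A: 0.6522, B: 0.3478), P2 plays (X: 0.3478, Y: 0.6522)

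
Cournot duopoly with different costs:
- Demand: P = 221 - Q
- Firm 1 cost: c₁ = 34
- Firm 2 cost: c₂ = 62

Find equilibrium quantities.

q₁* = 71.67, q₂* = 43.67

Work:
Reaction: q₁ = (221 - 34 - q₂)/2
Reaction: q₂ = (221 - 62 - q₁)/2
Solve simultaneously:
q₁* = (221 - 2×34 + 62)/3 = 71.67
q₂* = (221 - 2×62 + 34)/3 = 43.67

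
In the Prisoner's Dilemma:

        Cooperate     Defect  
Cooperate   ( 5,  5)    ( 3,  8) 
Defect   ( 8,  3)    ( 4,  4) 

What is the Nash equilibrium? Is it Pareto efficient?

(Defect, Defect) is NE; not Pareto efficient

Work:
Defect dominates Cooperate for both players:
If P2 cooperates: Defect (8) > Cooperate (5)
If P2 defects: Defect (4) > Cooperate (3)
NE: (Defect, Defect) with payoff (4, 4)
But (Cooperate, Cooperate) = (5, 5) Pareto dominates (4, 4)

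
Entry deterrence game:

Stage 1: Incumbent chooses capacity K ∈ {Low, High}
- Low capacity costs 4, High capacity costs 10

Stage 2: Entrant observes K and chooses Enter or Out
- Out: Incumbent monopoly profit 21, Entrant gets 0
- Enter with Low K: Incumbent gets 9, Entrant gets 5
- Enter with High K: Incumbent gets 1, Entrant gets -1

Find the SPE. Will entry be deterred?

SPE: (High, Enter|Low, Out|High); Entry deterred. Incumbent net profit = 11

Work:
After Low K: Entrant enters (5 > 0)
After High K: Entrant stays out (-1 < 0)
Incumbent: Low → 9−4=5, High → 21−10=11
Incumbent chooses High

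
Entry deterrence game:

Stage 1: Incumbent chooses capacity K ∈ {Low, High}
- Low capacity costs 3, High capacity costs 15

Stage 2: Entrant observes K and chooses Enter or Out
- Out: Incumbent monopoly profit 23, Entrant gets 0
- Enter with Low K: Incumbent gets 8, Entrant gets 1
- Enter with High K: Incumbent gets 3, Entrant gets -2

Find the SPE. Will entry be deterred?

SPE: (High, Enter|Low, Out|High); Entry deterred. Incumbent net profit = 8

Work:
After Low K: Entrant enters (1 > 0)
After High K: Entrant stays out (-2 < 0)
Incumbent: Low → 8−3=5, High → 23−15=8
Incumbent chooses High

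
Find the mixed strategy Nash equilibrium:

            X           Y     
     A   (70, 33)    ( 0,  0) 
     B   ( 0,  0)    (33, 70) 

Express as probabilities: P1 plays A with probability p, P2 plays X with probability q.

p = 0.6796, q = 0.3204

Work:
Find probabilities that make opponent indifferent:
P2 chooses q to make P1 indifferent between A and B
P1 chooses p to make P2 indifferent between X and Y
Mixed NE: P1 plays (A: 0.6796, B: 0.3204), P2 plays (X: 0.3204, Y: 0.6796)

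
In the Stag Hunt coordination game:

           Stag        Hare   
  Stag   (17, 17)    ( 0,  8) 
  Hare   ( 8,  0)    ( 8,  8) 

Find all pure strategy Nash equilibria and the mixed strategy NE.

Pure NE: (Stag, Stag) and (Hare, Hare); Mixed NE: p = 0.4706, q = 0.4706

Work:
Check pure NE:
(Stag, Stag): (17, 17) - no unilateral deviation beneficial
(Hare, Hare): (8, 8) - no unilateral deviation beneficial
Mixed NE: P1 plays Stag with p = 0.4706, P2 plays Stag with q = 0.4706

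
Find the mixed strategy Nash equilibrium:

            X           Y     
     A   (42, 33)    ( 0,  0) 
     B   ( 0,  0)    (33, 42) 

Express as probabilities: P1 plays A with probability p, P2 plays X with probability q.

p = 0.56, q = 0.44

Work:
Find probabilities that make opponent indifferent:
P2 chooses q to make P1 indifferent between A and B
P1 chooses p to make P2 indifferent between X and Y
Mixed NE: P1 plays (A: 0.56, B: 0.44), P2 plays (X: 0.44, Y: 0.56)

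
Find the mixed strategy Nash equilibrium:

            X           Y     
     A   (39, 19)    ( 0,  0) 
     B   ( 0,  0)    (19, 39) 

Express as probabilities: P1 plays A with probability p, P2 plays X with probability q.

p = 0.6724, q = 0.3276

Work:
Find probabilities that make opponent indifferent:
P2 chooses q to make P1 indifferent between A and B
P1 chooses p to make P2 indifferent between X and Y
Mixed NE: P1 plays (A: 0.6724, B: 0.3276), P2 plays (X: 0.3276, Y: 0.6724)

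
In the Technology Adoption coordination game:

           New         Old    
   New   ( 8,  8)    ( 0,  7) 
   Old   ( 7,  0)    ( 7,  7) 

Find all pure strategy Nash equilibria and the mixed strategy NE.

Pure NE: (New, New) and (Old, Old); Mixed NE: p = 0.875, q = 0.875

Work:
Check pure NE:
(New, New): (8, 8) - no unilateral deviation beneficial
(Old, Old): (7, 7) - no unilateral deviation beneficial
Mixed NE: P1 plays New with p = 0.875, P2 plays New with q = 0.875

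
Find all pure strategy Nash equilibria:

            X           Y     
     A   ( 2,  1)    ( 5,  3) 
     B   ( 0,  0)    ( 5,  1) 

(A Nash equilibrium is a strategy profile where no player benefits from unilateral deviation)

Nash equilibrium: (A, Y), (B, Y)

Work:
Best responses:
  P1 vs X: payoffs [2, 0] → best response A (payoff 2)
  P1 vs Y: payoffs [5, 5] → best response A/B (payoff 5)
  P2 vs A: payoffs [1, 3] → best response Y (payoff 3)
  P2 vs B: payoffs [0, 1] → best response Y (payoff 1)
Mutual best responses: (A,Y), (B,Y) → Nash equilibria.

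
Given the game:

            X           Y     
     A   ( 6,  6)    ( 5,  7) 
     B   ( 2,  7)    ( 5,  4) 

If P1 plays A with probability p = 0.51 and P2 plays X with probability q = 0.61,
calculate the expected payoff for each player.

E[P1] = 4.4144, E[P2] = 6.1156

Work:
E[P1] = p·q·π₁(A,X) + p·(1-q)·π₁(A,Y) + (1-p)·q·π₁(B,X) + (1-p)·(1-q)·π₁(B,Y)
= 0.51·0.61·6 + 0.51·0.39·5 + 0.49·0.61·2 + 0.49·0.39·5
= 4.4144

E[P2] = 6.1156 (similar calculation)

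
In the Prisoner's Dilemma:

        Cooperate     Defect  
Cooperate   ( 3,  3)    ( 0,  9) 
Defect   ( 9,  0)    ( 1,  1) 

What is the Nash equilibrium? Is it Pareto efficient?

(Defect, Defect) is NE; not Pareto efficient

Work:
Defect dominates Cooperate for both players:
If P2 cooperates: Defect (9) > Cooperate (3)
If P2 defects: Defect (1) > Cooperate (0)
NE: (Defect, Defect) with payoff (1, 1)
But (Cooperate, Cooperate) = (3, 3) Pareto dominates (1, 1)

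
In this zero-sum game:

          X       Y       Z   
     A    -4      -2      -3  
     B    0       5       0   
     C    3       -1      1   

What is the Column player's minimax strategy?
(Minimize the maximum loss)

Column should play Z, value = 1

Work:
Column player minimizes Row's maximum payoff:
Column X: max payoff to Row = 3
Column Y: max payoff to Row = 5
Column Z: max payoff to Row = 1
Minimum is 1, achieved by column Z.
Minimax strategy: Z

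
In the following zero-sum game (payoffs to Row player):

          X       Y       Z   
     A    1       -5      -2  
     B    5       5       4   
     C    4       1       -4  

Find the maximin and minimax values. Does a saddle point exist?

Maximin = 4, Minimax = 4, Saddle: True

Work:
Row minimums: [-5, 4, -4] → maximin = 4
Column maximums: [5, 5, 4] → minimax = 4
Saddle point exists! Game value = 4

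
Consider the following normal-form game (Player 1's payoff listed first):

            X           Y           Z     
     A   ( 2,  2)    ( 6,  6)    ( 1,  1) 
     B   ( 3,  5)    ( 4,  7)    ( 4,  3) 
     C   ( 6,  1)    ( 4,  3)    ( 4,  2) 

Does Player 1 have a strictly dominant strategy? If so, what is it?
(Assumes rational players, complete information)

No strictly dominant strategy exists for Player 1

Work:
A strategy strictly dominates another if it gives a strictly higher payoff against every opponent action. Compare each pair of P1's strategies column-by-column:
  A vs B: [2 vs 3, 6 vs 4, 1 vs 4] → A does not strictly dominate B (column X: 2 ≤ 3)
  A vs C: [2 vs 6, 6 vs 4, 1 vs 4] → A does not strictly dominate C (column X: 2 ≤ 6)
  B vs A: [3 vs 2, 4 vs 6, 4 vs 1] → B does not strictly dominate A (column Y: 4 ≤ 6)
  B vs C: [3 vs 6, 4 vs 4, 4 vs 4] → B does not strictly dominate C (column X: 3 ≤ 6)
  C vs A: [6 vs 2, 4 vs 6, 4 vs 1] → C does not strictly dominate A (column Y: 4 ≤ 6)
  C vs B: [6 vs 3, 4 vs 4, 4 vs 4] → C does not strictly dominate B (column Y: 4 ≤ 4)
No single strategy strictly dominates all others → no strictly dominant strategy.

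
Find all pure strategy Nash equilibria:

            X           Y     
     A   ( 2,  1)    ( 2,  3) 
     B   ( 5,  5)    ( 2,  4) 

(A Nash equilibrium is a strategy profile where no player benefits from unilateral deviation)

Nash equilibrium: (A, Y), (B, X)

Work:
Best responses:
  P1 vs X: payoffs [2, 5] → best response B (payoff 5)
  P1 vs Y: payoffs [2, 2] → best response A/B (payoff 2)
  P2 vs A: payoffs [1, 3] → best response Y (payoff 3)
  P2 vs B: payoffs [5, 4] → best response X (payoff 5)
Mutual best responses: (A,Y), (B,X) → Nash equilibria.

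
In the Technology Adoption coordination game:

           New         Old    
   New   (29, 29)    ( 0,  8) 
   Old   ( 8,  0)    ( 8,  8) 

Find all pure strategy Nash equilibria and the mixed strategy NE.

Pure NE: (New, New) and (Old, Old); Mixed NE: p = 0.2759, q = 0.2759

Work:
Check pure NE:
(New, New): (29, 29) - no unilateral deviation beneficial
(Old, Old): (8, 8) - no unilateral deviation beneficial
Mixed NE: P1 plays New with p = 0.2759, P2 plays New with q = 0.2759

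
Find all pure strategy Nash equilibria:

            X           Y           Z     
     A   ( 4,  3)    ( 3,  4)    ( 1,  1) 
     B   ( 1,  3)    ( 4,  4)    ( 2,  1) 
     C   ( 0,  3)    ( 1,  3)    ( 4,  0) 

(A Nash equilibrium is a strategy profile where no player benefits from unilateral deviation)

Nash equilibrium: (B, Y)

Work:
Best responses:
  P1 vs X: payoffs [4, 1, 0] → best response A (payoff 4)
  P1 vs Y: payoffs [3, 4, 1] → best response B (payoff 4)
  P1 vs Z: payoffs [1, 2, 4] → best response C (payoff 4)
  P2 vs A: payoffs [3, 4, 1] → best response Y (payoff 4)
  P2 vs B: payoffs [3, 4, 1] → best response Y (payoff 4)
  P2 vs C: payoffs [3, 3, 0] → best response X/Y (payoff 3)
Mutual best responses: (B,Y) → Nash equilibria.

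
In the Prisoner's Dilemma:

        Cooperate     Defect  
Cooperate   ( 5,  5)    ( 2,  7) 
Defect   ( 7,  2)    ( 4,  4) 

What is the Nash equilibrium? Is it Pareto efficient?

(Defect, Defect) is NE; not Pareto efficient

Work:
Defect dominates Cooperate for both players:
If P2 cooperates: Defect (7) > Cooperate (5)
If P2 defects: Defect (4) > Cooperate (2)
NE: (Defect, Defect) with payoff (4, 4)
But (Cooperate, Cooperate) = (5, 5) Pareto dominates (4, 4)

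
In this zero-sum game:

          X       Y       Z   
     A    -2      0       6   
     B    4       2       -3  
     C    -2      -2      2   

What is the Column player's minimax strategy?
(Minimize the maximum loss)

Column should play Y, value = 2

Work:
Column player minimizes Row's maximum payoff:
Column X: max payoff to Row = 4
Column Y: max payoff to Row = 2
Column Z: max payoff to Row = 6
Minimum is 2, achieved by column Y.
Minimax strategy: Y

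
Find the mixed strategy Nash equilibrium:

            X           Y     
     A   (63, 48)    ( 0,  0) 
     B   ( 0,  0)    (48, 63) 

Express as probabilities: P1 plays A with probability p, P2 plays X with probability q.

p = 0.5676, q = 0.4324

Work:
Find probabilities that make opponent indifferent:
P2 chooses q to make P1 indifferent between A and B
P1 chooses p to make P2 indifferent between X and Y
Mixed NE: P1 plays (A: 0.5676, B: 0.4324), P2 plays (X: 0.4324, Y: 0.5676)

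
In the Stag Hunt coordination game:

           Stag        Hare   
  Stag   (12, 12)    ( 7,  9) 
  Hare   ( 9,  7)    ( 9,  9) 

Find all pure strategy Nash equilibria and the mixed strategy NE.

Pure NE: (Stag, Stag) and (Hare, Hare); Mixed NE: p = 0.4, q = 0.4

Work:
Check pure NE:
(Stag, Stag): (12, 12) - no unilateral deviation beneficial
(Hare, Hare): (9, 9) - no unilateral deviation beneficial
Mixed NE: P1 plays Stag with p = 0.4, P2 plays Stag with q = 0.4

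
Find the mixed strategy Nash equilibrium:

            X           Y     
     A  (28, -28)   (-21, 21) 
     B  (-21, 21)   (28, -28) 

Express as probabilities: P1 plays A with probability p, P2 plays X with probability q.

p = 0.5, q = 0.5

Work:
Find probabilities that make opponent indifferent:
P2 chooses q to make P1 indifferent between A and B
P1 chooses p to make P2 indifferent between X and Y
Mixed NE: P1 plays (A: 0.5, B: 0.5), P2 plays (X: 0.5, Y: 0.5)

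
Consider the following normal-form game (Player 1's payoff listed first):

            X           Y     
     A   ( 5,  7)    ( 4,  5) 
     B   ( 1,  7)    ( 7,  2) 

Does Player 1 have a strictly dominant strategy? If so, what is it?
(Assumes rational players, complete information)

No strictly dominant strategy exists for Player 1

Work:
A strategy strictly dominates another if it gives a strictly higher payoff against every opponent action. Compare each pair of P1's strategies column-by-column:
  A vs B: [5 vs 1, 4 vs 7] → A does not strictly dominate B (column Y: 4 ≤ 7)
  B vs A: [1 vs 5, 7 vs 4] → B does not strictly dominate A (column X: 1 ≤ 5)
No single strategy strictly dominates all others → no strictly dominant strategy.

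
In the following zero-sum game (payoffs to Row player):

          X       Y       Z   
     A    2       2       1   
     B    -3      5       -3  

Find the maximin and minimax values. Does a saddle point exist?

Maximin = 1, Minimax = 1, Saddle: True

Work:
Row minimums: [1, -3] → maximin = 1
Column maximums: [2, 5, 1] → minimax = 1
Saddle point exists! Game value = 1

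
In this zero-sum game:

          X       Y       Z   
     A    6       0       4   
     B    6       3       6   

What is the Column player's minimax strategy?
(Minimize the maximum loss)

Column should play Y, value = 3

Work:
Column player minimizes Row's maximum payoff:
Column X: max payoff to Row = 6
Column Y: max payoff to Row = 3
Column Z: max payoff to Row = 6
Minimum is 3, achieved by column Y.
Minimax strategy: Y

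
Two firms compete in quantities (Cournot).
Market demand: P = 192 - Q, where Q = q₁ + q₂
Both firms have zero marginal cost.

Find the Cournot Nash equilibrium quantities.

q₁* = q₂* = 64.0; P* = 64.0

Work:
Profit: π_i = P·q_i = (a - q_i - q_j)·q_i
FOC: ∂π_i/∂q_i = a - 2q_i - q_j = 0
Reaction function: q_i = (192 - q_j)/2
Symmetry: q* = 192/3 = 64.0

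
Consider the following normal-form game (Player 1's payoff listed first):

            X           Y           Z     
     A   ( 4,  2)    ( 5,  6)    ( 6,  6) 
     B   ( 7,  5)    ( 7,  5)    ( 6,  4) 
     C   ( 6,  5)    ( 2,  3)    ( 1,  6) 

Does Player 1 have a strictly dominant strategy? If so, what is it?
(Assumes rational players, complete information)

No strictly dominant strategy exists for Player 1

Work:
A strategy strictly dominates another if it gives a strictly higher payoff against every opponent action. Compare each pair of P1's strategies column-by-column:
  A vs B: [4 vs 7, 5 vs 7, 6 vs 6] → A does not strictly dominate B (column X: 4 ≤ 7)
  A vs C: [4 vs 6, 5 vs 2, 6 vs 1] → A does not strictly dominate C (column X: 4 ≤ 6)
  B vs A: [7 vs 4, 7 vs 5, 6 vs 6] → B does not strictly dominate A (column Z: 6 ≤ 6)
  B vs C: [7 vs 6, 7 vs 2, 6 vs 1] → B strictly dominates C
  C vs A: [6 vs 4, 2 vs 5, 1 vs 6] → C does not strictly dominate A (column Y: 2 ≤ 5)
  C vs B: [6 vs 7, 2 vs 7, 1 vs 6] → C does not strictly dominate B (column X: 6 ≤ 7)
No single strategy strictly dominates all others → no strictly dominant strategy.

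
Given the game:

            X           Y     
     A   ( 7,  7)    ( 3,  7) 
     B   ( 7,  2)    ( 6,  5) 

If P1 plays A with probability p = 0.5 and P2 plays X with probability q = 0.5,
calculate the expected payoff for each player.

E[P1] = 5.75, E[P2] = 5.25

Work:
E[P1] = p·q·π₁(A,X) + p·(1-q)·π₁(A,Y) + (1-p)·q·π₁(B,X) + (1-p)·(1-q)·π₁(B,Y)
= 0.5·0.5·7 + 0.5·0.5·3 + 0.5·0.5·7 + 0.5·0.5·6
= 5.75

E[P2] = 5.25 (similar calculation)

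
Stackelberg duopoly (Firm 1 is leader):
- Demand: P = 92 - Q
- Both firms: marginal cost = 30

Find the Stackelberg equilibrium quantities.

q₁* (leader) = 31.0, q₂* (follower) = 15.5

Work:
Follower's reaction: q₂ = (a - c - q₁)/2
Leader substitutes: π₁ = q₁·(a - q₁ - (a-c-q₁)/2 - c)
FOC: q₁* = (92 - 30)/2 = 31.00
Then: q₂* = (92 - 30 - 31.0)/2 = 15.50
Leader has first-mover advantage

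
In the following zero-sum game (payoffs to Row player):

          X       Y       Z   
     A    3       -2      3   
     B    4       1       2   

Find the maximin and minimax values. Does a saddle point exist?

Maximin = 1, Minimax = 1, Saddle: True

Work:
Row minimums: [-2, 1] → maximin = 1
Column maximums: [4, 1, 3] → minimax = 1
Saddle point exists! Game value = 1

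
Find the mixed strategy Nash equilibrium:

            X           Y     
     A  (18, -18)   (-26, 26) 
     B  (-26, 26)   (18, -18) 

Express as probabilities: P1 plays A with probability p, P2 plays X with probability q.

p = 0.5, q = 0.5

Work:
Find probabilities that make opponent indifferent:
P2 chooses q to make P1 indifferent between A and B
P1 chooses p to make P2 indifferent between X and Y
Mixed NE: P1 plays (A: 0.5, B: 0.5), P2 plays (X: 0.5, Y: 0.5)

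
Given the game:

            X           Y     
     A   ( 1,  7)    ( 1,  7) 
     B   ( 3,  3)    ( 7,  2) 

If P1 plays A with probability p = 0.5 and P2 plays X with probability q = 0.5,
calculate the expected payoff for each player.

E[P1] = 3.0, E[P2] = 4.75

Work:
E[P1] = p·q·π₁(A,X) + p·(1-q)·π₁(A,Y) + (1-p)·q·π₁(B,X) + (1-p)·(1-q)·π₁(B,Y)
= 0.5·0.5·1 + 0.5·0.5·1 + 0.5·0.5·3 + 0.5·0.5·7
= 3.0

E[P2] = 4.75 (similar calculation)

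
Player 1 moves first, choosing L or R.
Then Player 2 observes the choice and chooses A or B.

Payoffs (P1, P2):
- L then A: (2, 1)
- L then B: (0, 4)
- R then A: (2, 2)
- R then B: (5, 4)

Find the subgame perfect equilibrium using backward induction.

P1 plays R, P2 plays B after L and B after R; Payoff (5, 4)

Work:
Backward induction:
After L: P2 chooses B → P1 gets 0
After R: P2 chooses B → P1 gets 5
P1 chooses R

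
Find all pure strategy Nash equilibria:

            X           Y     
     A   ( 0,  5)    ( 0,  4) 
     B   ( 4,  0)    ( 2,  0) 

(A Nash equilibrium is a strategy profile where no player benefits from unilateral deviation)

Nash equilibrium: (B, X), (B, Y)

Work:
Best responses:
  P1 vs X: payoffs [0, 4] → best response B (payoff 4)
  P1 vs Y: payoffs [0, 2] → best response B (payoff 2)
  P2 vs A: payoffs [5, 4] → best response X (payoff 5)
  P2 vs B: payoffs [0, 0] → best response X/Y (payoff 0)
Mutual best responses: (B,X), (B,Y) → Nash equilibria.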